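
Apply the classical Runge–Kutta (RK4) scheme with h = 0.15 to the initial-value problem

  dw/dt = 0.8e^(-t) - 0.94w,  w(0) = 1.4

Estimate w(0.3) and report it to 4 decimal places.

1.2354

RK4: k1 = f(t_n, w_n); k2 = f(t_n + h/2, w_n + (h/2)·k1); k3 = f(t_n + h/2, w_n + (h/2)·k2); k4 = f(t_n + h, w_n + h·k3); w_{n+1} = w_n + (h/6)·(k1 + 2k2 + 2k3 + k4).
t=0.000000, w=1.400000:
  k1 = f(0.000000, 1.400000) = -0.516000
  k2 = f(0.075000, 1.361300) = -0.537427
  k3 = f(0.075000, 1.359693) = -0.535917
  k4 = f(0.150000, 1.319613) = -0.551869
  w ← 1.400000 + (0.15/6)·(k1 + 2k2 + 2k3 + k4) = 1.319636
t=0.150000, w=1.319636:
  k1 = f(0.150000, 1.319636) = -0.551892
  k2 = f(0.225000, 1.278244) = -0.562737
  k3 = f(0.225000, 1.277431) = -0.561972
  k4 = f(0.300000, 1.235340) = -0.568565
  w ← 1.319636 + (0.15/6)·(k1 + 2k2 + 2k3 + k4) = 1.235389
w(0.3) ≈ 1.2354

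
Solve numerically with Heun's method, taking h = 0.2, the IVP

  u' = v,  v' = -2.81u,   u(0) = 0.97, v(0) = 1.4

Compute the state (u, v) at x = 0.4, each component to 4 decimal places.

1.2835, 0.0607

Heun on (u,v): k1 = f(x_n, state_n); k2 = f(x_n + h, state_n + h·k1); state_{n+1} = state_n + (h/2)·(k1 + k2).
0.000000: (0.970000, 1.400000)
  k1 = (1.400000, -2.725700)
  predictor → (1.250000, 0.854860)
  k2 = (0.854860, -3.512500)
  → (1.195486, 0.776180)
0.200000: (1.195486, 0.776180)
  k1 = (0.776180, -3.359316)
  predictor → (1.350722, 0.104317)
  k2 = (0.104317, -3.795529)
  → (1.283536, 0.060696)
(u(0.4), v(0.4)) ≈ (1.2835, 0.0607)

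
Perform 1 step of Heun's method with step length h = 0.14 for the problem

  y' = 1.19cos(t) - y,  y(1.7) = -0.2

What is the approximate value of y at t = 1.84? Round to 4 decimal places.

Heun: k1 = f(t_n, y_n); k2 = f(t_n + h, y_n + h·k1); y_{n+1} = y_n + (h/2)·(k1 + k2).
t=1.700000, y=-0.200000:
  k1 = f(1.700000, -0.200000) = 0.046675
  k2 = f(1.840000, -0.193465) = -0.123032
  y ← -0.200000 + (0.14/2)·(0.046675 + (-0.123032)) = -0.205345
y(1.84) ≈ -0.2053

-0.2053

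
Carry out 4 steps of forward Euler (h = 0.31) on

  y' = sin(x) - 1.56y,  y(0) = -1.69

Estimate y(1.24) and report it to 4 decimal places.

0.2466

Euler: y_{n+1} = y_n + h·f(x_n, y_n).
x=0.000000, y=-1.690000: f=2.636400 → y ← -1.690000 + 0.31·2.636400 = -0.872716
x=0.310000, y=-0.872716: f=1.666496 → y ← -0.872716 + 0.31·1.666496 = -0.356102
x=0.620000, y=-0.356102: f=1.136555 → y ← -0.356102 + 0.31·1.136555 = -0.003770
x=0.930000, y=-0.003770: f=0.807502 → y ← -0.003770 + 0.31·0.807502 = 0.246555
y(1.24) ≈ 0.2466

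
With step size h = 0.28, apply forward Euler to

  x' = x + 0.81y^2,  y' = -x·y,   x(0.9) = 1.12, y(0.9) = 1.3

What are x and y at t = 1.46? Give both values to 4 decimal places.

Euler on (x,y): x_{n+1} = x_n + h·x', y_{n+1} = y_n + h·y'.
0.900000: (1.120000, 1.300000); f=(2.488900, -1.456000) → (1.816892, 0.892320)
1.180000: (1.816892, 0.892320); f=(2.461842, -1.621249) → (2.506208, 0.438370)
(x(1.46), y(1.46)) ≈ (2.5062, 0.4384)

2.5062, 0.4384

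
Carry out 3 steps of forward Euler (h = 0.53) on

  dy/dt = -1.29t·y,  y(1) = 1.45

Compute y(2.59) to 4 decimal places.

0.0086

Euler: y_{n+1} = y_n + h·f(t_n, y_n).
t=1.000000, y=1.450000: f=-1.870500 → y ← 1.450000 + 0.53·(-1.870500) = 0.458635
t=1.530000, y=0.458635: f=-0.905208 → y ← 0.458635 + 0.53·(-0.905208) = -0.021125
t=2.060000, y=-0.021125: f=0.056138 → y ← -0.021125 + 0.53·0.056138 = 0.008628
y(2.59) ≈ 0.0086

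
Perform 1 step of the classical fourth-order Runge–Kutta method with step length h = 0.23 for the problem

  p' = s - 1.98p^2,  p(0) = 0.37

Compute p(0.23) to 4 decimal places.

0.3406

RK4: k1 = f(s_n, p_n); k2 = f(s_n + h/2, p_n + (h/2)·k1); k3 = f(s_n + h/2, p_n + (h/2)·k2); k4 = f(s_n + h, p_n + h·k3); p_{n+1} = p_n + (h/6)·(k1 + 2k2 + 2k3 + k4).
s=0.000000, p=0.370000:
  k1 = f(0.000000, 0.370000) = -0.271062
  k2 = f(0.115000, 0.338828) = -0.112313
  k3 = f(0.115000, 0.357084) = -0.137468
  k4 = f(0.230000, 0.338382) = 0.003285
  p ← 0.370000 + (0.23/6)·(k1 + 2k2 + 2k3 + k4) = 0.340585
p(0.23) ≈ 0.3406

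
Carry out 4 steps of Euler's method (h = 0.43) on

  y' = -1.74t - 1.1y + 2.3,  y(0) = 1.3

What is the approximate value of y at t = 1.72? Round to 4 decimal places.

Euler: y_{n+1} = y_n + h·f(t_n, y_n).
t=0.000000, y=1.300000: f=0.870000 → y ← 1.300000 + 0.43·0.870000 = 1.674100
t=0.430000, y=1.674100: f=-0.289710 → y ← 1.674100 + 0.43·(-0.289710) = 1.549525
t=0.860000, y=1.549525: f=-0.900877 → y ← 1.549525 + 0.43·(-0.900877) = 1.162148
t=1.290000, y=1.162148: f=-1.222962 → y ← 1.162148 + 0.43·(-1.222962) = 0.636274
y(1.72) ≈ 0.6363

0.6363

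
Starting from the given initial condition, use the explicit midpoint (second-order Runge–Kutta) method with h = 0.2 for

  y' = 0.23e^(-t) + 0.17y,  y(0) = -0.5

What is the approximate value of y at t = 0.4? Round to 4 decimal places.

Midpoint: k1 = f(t_n, y_n); k2 = f(t_n + h/2, y_n + (h/2)·k1); y_{n+1} = y_n + h·k2.
t=0.000000, y=-0.500000:
  k1 = f(0.000000, -0.500000) = 0.145000
  k2 = f(0.100000, -0.485500) = 0.125578
  y ← -0.500000 + 0.2·0.125578 = -0.474884
t=0.200000, y=-0.474884:
  k1 = f(0.200000, -0.474884) = 0.107578
  k2 = f(0.300000, -0.464127) = 0.091487
  y ← -0.474884 + 0.2·0.091487 = -0.456587
y(0.4) ≈ -0.4566

-0.4566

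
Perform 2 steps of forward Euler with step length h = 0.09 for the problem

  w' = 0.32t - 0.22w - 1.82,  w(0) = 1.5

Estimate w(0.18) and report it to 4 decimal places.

1.1194

Euler: w_{n+1} = w_n + h·f(t_n, w_n).
t=0.000000, w=1.500000: f=-2.150000 → w ← 1.500000 + 0.09·(-2.150000) = 1.306500
t=0.090000, w=1.306500: f=-2.078630 → w ← 1.306500 + 0.09·(-2.078630) = 1.119423
w(0.18) ≈ 1.1194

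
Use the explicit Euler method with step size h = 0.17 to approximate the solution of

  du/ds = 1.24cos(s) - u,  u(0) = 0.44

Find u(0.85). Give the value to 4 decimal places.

Euler: u_{n+1} = u_n + h·f(s_n, u_n).
s=0.000000, u=0.440000: f=0.800000 → u ← 0.440000 + 0.17·0.800000 = 0.576000
s=0.170000, u=0.576000: f=0.646125 → u ← 0.576000 + 0.17·0.646125 = 0.685841
s=0.340000, u=0.685841: f=0.483175 → u ← 0.685841 + 0.17·0.483175 = 0.767981
s=0.510000, u=0.767981: f=0.314222 → u ← 0.767981 + 0.17·0.314222 = 0.821399
s=0.680000, u=0.821399: f=0.142791 → u ← 0.821399 + 0.17·0.142791 = 0.845673
u(0.85) ≈ 0.8457

0.8457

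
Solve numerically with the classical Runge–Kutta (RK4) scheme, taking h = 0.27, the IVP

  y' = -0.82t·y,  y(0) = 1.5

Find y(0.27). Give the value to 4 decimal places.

1.4558

RK4: k1 = f(t_n, y_n); k2 = f(t_n + h/2, y_n + (h/2)·k1); k3 = f(t_n + h/2, y_n + (h/2)·k2); k4 = f(t_n + h, y_n + h·k3); y_{n+1} = y_n + (h/6)·(k1 + 2k2 + 2k3 + k4).
t=0.000000, y=1.500000:
  k1 = f(0.000000, 1.500000) = 0.000000
  k2 = f(0.135000, 1.500000) = -0.166050
  k3 = f(0.135000, 1.477583) = -0.163568
  k4 = f(0.270000, 1.455837) = -0.322322
  y ← 1.500000 + (0.27/6)·(k1 + 2k2 + 2k3 + k4) = 1.455830
y(0.27) ≈ 1.4558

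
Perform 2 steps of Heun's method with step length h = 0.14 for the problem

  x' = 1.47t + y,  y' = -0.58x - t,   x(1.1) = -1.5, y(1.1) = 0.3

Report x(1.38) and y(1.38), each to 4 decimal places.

-0.9205, 0.1510

Heun on (x,y): k1 = f(t_n, state_n); k2 = f(t_n + h, state_n + h·k1); state_{n+1} = state_n + (h/2)·(k1 + k2).
1.100000: (-1.500000, 0.300000)
  k1 = (1.917000, -0.230000)
  predictor → (-1.231620, 0.267800)
  k2 = (2.090600, -0.525660)
  → (-1.219468, 0.247104)
1.240000: (-1.219468, 0.247104)
  k1 = (2.069904, -0.532709)
  predictor → (-0.929681, 0.172525)
  k2 = (2.201125, -0.840785)
  → (-0.920496, 0.150959)
(x(1.38), y(1.38)) ≈ (-0.9205, 0.1510)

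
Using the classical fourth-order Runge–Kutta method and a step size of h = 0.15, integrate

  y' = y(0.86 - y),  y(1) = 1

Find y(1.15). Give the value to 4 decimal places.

0.9807

RK4: k1 = f(t_n, y_n); k2 = f(t_n + h/2, y_n + (h/2)·k1); k3 = f(t_n + h/2, y_n + (h/2)·k2); k4 = f(t_n + h, y_n + h·k3); y_{n+1} = y_n + (h/6)·(k1 + 2k2 + 2k3 + k4).
t=1.000000, y=1.000000:
  k1 = f(1.000000, 1.000000) = -0.140000
  k2 = f(1.075000, 0.989500) = -0.128140
  k3 = f(1.075000, 0.990389) = -0.129136
  k4 = f(1.150000, 0.980630) = -0.118293
  y ← 1.000000 + (0.15/6)·(k1 + 2k2 + 2k3 + k4) = 0.980679
y(1.15) ≈ 0.9807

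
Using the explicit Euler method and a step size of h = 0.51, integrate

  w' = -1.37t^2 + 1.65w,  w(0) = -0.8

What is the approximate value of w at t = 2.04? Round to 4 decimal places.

Euler: w_{n+1} = w_n + h·f(t_n, w_n).
t=0.000000, w=-0.800000: f=-1.320000 → w ← -0.800000 + 0.51·(-1.320000) = -1.473200
t=0.510000, w=-1.473200: f=-2.787117 → w ← -1.473200 + 0.51·(-2.787117) = -2.894630
t=1.020000, w=-2.894630: f=-6.201487 → w ← -2.894630 + 0.51·(-6.201487) = -6.057388
t=1.530000, w=-6.057388: f=-13.201723 → w ← -6.057388 + 0.51·(-13.201723) = -12.790267
w(2.04) ≈ -12.7903

-12.7903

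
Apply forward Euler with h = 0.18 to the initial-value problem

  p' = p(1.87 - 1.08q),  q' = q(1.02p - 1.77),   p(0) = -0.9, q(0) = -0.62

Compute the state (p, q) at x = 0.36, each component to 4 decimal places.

Euler on (p,q): p_{n+1} = p_n + h·p', q_{n+1} = q_n + h·q'.
0.000000: (-0.900000, -0.620000); f=(-2.285640, 1.666560) → (-1.311415, -0.320019)
0.180000: (-1.311415, -0.320019); f=(-2.905599, 0.994506) → (-1.834423, -0.141008)
(p(0.36), q(0.36)) ≈ (-1.8344, -0.1410)

-1.8344, -0.1410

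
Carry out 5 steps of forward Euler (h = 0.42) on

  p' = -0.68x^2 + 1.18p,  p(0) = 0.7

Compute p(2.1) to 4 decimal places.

Euler: p_{n+1} = p_n + h·f(x_n, p_n).
x=0.000000, p=0.700000: f=0.826000 → p ← 0.700000 + 0.42·0.826000 = 1.046920
x=0.420000, p=1.046920: f=1.115414 → p ← 1.046920 + 0.42·1.115414 = 1.515394
x=0.840000, p=1.515394: f=1.308357 → p ← 1.515394 + 0.42·1.308357 = 2.064903
x=1.260000, p=2.064903: f=1.357018 → p ← 2.064903 + 0.42·1.357018 = 2.634851
x=1.680000, p=2.634851: f=1.189892 → p ← 2.634851 + 0.42·1.189892 = 3.134606
p(2.1) ≈ 3.1346

3.1346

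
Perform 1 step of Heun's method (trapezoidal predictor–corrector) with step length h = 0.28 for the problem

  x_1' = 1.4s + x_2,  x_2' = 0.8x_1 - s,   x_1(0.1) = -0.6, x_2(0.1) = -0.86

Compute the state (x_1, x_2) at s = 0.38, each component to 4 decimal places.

-0.7695, -1.0842

Heun on (x_1,x_2): k1 = f(s_n, state_n); k2 = f(s_n + h, state_n + h·k1); state_{n+1} = state_n + (h/2)·(k1 + k2).
0.100000: (-0.600000, -0.860000)
  k1 = (-0.720000, -0.580000)
  predictor → (-0.801600, -1.022400)
  k2 = (-0.490400, -1.021280)
  → (-0.769456, -1.084179)
(x_1(0.38), x_2(0.38)) ≈ (-0.7695, -1.0842)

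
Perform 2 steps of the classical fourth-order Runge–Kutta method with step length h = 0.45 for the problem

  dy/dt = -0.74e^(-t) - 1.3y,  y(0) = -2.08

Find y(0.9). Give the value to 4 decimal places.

-0.8836

RK4: k1 = f(t_n, y_n); k2 = f(t_n + h/2, y_n + (h/2)·k1); k3 = f(t_n + h/2, y_n + (h/2)·k2); k4 = f(t_n + h, y_n + h·k3); y_{n+1} = y_n + (h/6)·(k1 + 2k2 + 2k3 + k4).
t=0.000000, y=-2.080000:
  k1 = f(0.000000, -2.080000) = 1.964000
  k2 = f(0.225000, -1.638100) = 1.538628
  k3 = f(0.225000, -1.733809) = 1.663049
  k4 = f(0.450000, -1.331628) = 1.259271
  y ← -2.080000 + (0.45/6)·(k1 + 2k2 + 2k3 + k4) = -1.358003
t=0.450000, y=-1.358003:
  k1 = f(0.450000, -1.358003) = 1.293559
  k2 = f(0.675000, -1.066952) = 1.010262
  k3 = f(0.675000, -1.130694) = 1.093127
  k4 = f(0.900000, -0.866096) = 0.825063
  y ← -1.358003 + (0.45/6)·(k1 + 2k2 + 2k3 + k4) = -0.883598
y(0.9) ≈ -0.8836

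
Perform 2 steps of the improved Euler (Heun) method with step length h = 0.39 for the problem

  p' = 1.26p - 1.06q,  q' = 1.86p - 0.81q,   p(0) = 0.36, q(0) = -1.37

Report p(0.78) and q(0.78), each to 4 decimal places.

Heun on (p,q): k1 = f(x_n, state_n); k2 = f(x_n + h, state_n + h·k1); state_{n+1} = state_n + (h/2)·(k1 + k2).
0.000000: (0.360000, -1.370000)
  k1 = (1.905800, 1.779300)
  predictor → (1.103262, -0.676073)
  k2 = (2.106747, 2.599686)
  → (1.142447, -0.516098)
0.390000: (1.142447, -0.516098)
  k1 = (1.986546, 2.542990)
  predictor → (1.917200, 0.475668)
  k2 = (1.911463, 3.180700)
  → (1.902559, 0.600022)
(p(0.78), q(0.78)) ≈ (1.9026, 0.6000)

1.9026, 0.6000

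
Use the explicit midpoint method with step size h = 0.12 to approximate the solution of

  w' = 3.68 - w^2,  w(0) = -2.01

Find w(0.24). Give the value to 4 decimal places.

Midpoint: k1 = f(t_n, w_n); k2 = f(t_n + h/2, w_n + (h/2)·k1); w_{n+1} = w_n + h·k2.
t=0.000000, w=-2.010000:
  k1 = f(0.000000, -2.010000) = -0.360100
  k2 = f(0.060000, -2.031606) = -0.447423
  w ← -2.010000 + 0.12·(-0.447423) = -2.063691
t=0.120000, w=-2.063691:
  k1 = f(0.120000, -2.063691) = -0.578820
  k2 = f(0.180000, -2.098420) = -0.723366
  w ← -2.063691 + 0.12·(-0.723366) = -2.150495
w(0.24) ≈ -2.1505

-2.1505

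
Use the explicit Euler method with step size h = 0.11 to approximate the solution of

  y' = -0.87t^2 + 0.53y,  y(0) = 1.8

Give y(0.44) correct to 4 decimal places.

Euler: y_{n+1} = y_n + h·f(t_n, y_n).
t=0.000000, y=1.800000: f=0.954000 → y ← 1.800000 + 0.11·0.954000 = 1.904940
t=0.110000, y=1.904940: f=0.999091 → y ← 1.904940 + 0.11·0.999091 = 2.014840
t=0.220000, y=2.014840: f=1.025757 → y ← 2.014840 + 0.11·1.025757 = 2.127673
t=0.330000, y=2.127673: f=1.032924 → y ← 2.127673 + 0.11·1.032924 = 2.241295
y(0.44) ≈ 2.2413

2.2413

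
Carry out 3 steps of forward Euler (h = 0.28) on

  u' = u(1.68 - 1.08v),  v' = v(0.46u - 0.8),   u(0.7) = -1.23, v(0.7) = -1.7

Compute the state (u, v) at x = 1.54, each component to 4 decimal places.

Euler on (u,v): u_{n+1} = u_n + h·u', v_{n+1} = v_n + h·v'.
0.700000: (-1.230000, -1.700000); f=(-4.324680, 2.321860) → (-2.440910, -1.049879)
0.980000: (-2.440910, -1.049879); f=(-6.868403, 2.018727) → (-4.364063, -0.484636)
1.260000: (-4.364063, -0.484636); f=(-9.615805, 1.360599) → (-7.056489, -0.103668)
(u(1.54), v(1.54)) ≈ (-7.0565, -0.1037)

-7.0565, -0.1037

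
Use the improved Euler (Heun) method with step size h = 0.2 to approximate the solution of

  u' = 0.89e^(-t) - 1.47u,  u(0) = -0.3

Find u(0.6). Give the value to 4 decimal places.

0.1242

Heun: k1 = f(t_n, u_n); k2 = f(t_n + h, u_n + h·k1); u_{n+1} = u_n + (h/2)·(k1 + k2).
t=0.000000, u=-0.300000:
  k1 = f(0.000000, -0.300000) = 1.331000
  k2 = f(0.200000, -0.033800) = 0.778356
  u ← -0.300000 + (0.2/2)·(1.331000 + 0.778356) = -0.089064
t=0.200000, u=-0.089064:
  k1 = f(0.200000, -0.089064) = 0.859595
  k2 = f(0.400000, 0.082855) = 0.474789
  u ← -0.089064 + (0.2/2)·(0.859595 + 0.474789) = 0.044374
t=0.400000, u=0.044374:
  k1 = f(0.400000, 0.044374) = 0.531355
  k2 = f(0.600000, 0.150645) = 0.266994
  u ← 0.044374 + (0.2/2)·(0.531355 + 0.266994) = 0.124209
u(0.6) ≈ 0.1242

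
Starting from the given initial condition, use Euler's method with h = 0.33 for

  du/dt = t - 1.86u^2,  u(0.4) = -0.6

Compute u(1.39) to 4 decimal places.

-0.7252

Euler: u_{n+1} = u_n + h·f(t_n, u_n).
t=0.400000, u=-0.600000: f=-0.269600 → u ← -0.600000 + 0.33·(-0.269600) = -0.688968
t=0.730000, u=-0.688968: f=-0.152899 → u ← -0.688968 + 0.33·(-0.152899) = -0.739425
t=1.060000, u=-0.739425: f=0.043047 → u ← -0.739425 + 0.33·0.043047 = -0.725219
u(1.39) ≈ -0.7252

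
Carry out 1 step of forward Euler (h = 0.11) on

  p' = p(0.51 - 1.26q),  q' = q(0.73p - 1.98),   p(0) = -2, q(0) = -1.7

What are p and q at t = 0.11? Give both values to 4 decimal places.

-2.5834, -1.0567

Euler on (p,q): p_{n+1} = p_n + h·p', q_{n+1} = q_n + h·q'.
0.000000: (-2.000000, -1.700000); f=(-5.304000, 5.848000) → (-2.583440, -1.056720)
(p(0.11), q(0.11)) ≈ (-2.5834, -1.0567)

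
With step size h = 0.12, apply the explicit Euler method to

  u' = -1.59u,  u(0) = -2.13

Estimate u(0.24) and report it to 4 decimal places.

-1.3947

Euler: u_{n+1} = u_n + h·f(s_n, u_n).
s=0.000000, u=-2.130000: f=3.386700 → u ← -2.130000 + 0.12·3.386700 = -1.723596
s=0.120000, u=-1.723596: f=2.740518 → u ← -1.723596 + 0.12·2.740518 = -1.394734
u(0.24) ≈ -1.3947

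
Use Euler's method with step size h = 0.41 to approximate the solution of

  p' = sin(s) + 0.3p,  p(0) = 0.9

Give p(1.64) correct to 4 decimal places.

2.3606

Euler: p_{n+1} = p_n + h·f(s_n, p_n).
s=0.000000, p=0.900000: f=0.270000 → p ← 0.900000 + 0.41·0.270000 = 1.010700
s=0.410000, p=1.010700: f=0.701819 → p ← 1.010700 + 0.41·0.701819 = 1.298446
s=0.820000, p=1.298446: f=1.120680 → p ← 1.298446 + 0.41·1.120680 = 1.757925
s=1.230000, p=1.757925: f=1.469866 → p ← 1.757925 + 0.41·1.469866 = 2.360570
p(1.64) ≈ 2.3606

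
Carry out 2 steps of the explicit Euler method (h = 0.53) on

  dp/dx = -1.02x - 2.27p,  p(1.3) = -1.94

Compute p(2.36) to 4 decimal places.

-0.9266

Euler: p_{n+1} = p_n + h·f(x_n, p_n).
x=1.300000, p=-1.940000: f=3.077800 → p ← -1.940000 + 0.53·3.077800 = -0.308766
x=1.830000, p=-0.308766: f=-1.165701 → p ← -0.308766 + 0.53·(-1.165701) = -0.926588
p(2.36) ≈ -0.9266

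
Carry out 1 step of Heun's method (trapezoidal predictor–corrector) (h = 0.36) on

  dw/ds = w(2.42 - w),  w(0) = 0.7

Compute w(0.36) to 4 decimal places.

Heun: k1 = f(s_n, w_n); k2 = f(s_n + h, w_n + h·k1); w_{n+1} = w_n + (h/2)·(k1 + k2).
s=0.000000, w=0.700000:
  k1 = f(0.000000, 0.700000) = 1.204000
  k2 = f(0.360000, 1.133440) = 1.458239
  w ← 0.700000 + (0.36/2)·(1.204000 + 1.458239) = 1.179203
w(0.36) ≈ 1.1792

1.1792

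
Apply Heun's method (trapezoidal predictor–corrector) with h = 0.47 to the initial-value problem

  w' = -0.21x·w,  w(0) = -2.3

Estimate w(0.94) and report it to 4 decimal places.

Heun: k1 = f(x_n, w_n); k2 = f(x_n + h, w_n + h·k1); w_{n+1} = w_n + (h/2)·(k1 + k2).
x=0.000000, w=-2.300000:
  k1 = f(0.000000, -2.300000) = 0.000000
  k2 = f(0.470000, -2.300000) = 0.227010
  w ← -2.300000 + (0.47/2)·(0.000000 + 0.227010) = -2.246653
x=0.470000, w=-2.246653:
  k1 = f(0.470000, -2.246653) = 0.221745
  k2 = f(0.940000, -2.142433) = 0.422916
  w ← -2.246653 + (0.47/2)·(0.221745 + 0.422916) = -2.095157
w(0.94) ≈ -2.0952

-2.0952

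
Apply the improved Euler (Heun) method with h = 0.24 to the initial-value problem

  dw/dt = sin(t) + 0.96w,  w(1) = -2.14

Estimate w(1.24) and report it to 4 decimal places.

Heun: k1 = f(t_n, w_n); k2 = f(t_n + h, w_n + h·k1); w_{n+1} = w_n + (h/2)·(k1 + k2).
t=1.000000, w=-2.140000:
  k1 = f(1.000000, -2.140000) = -1.212929
  k2 = f(1.240000, -2.431103) = -1.388075
  w ← -2.140000 + (0.24/2)·(-1.212929 + (-1.388075)) = -2.452120
w(1.24) ≈ -2.4521

-2.4521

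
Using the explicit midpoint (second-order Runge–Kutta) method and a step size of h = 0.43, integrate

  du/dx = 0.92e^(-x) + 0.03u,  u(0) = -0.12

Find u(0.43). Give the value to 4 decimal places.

Midpoint: k1 = f(x_n, u_n); k2 = f(x_n + h/2, u_n + (h/2)·k1); u_{n+1} = u_n + h·k2.
x=0.000000, u=-0.120000:
  k1 = f(0.000000, -0.120000) = 0.916400
  k2 = f(0.215000, 0.077026) = 0.744329
  u ← -0.120000 + 0.43·0.744329 = 0.200061
u(0.43) ≈ 0.2001

0.2001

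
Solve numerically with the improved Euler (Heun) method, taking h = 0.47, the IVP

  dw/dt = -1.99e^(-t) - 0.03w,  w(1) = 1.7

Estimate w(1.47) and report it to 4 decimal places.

1.3991

Heun: k1 = f(t_n, w_n); k2 = f(t_n + h, w_n + h·k1); w_{n+1} = w_n + (h/2)·(k1 + k2).
t=1.000000, w=1.700000:
  k1 = f(1.000000, 1.700000) = -0.783080
  k2 = f(1.470000, 1.331952) = -0.497510
  w ← 1.700000 + (0.47/2)·(-0.783080 + (-0.497510)) = 1.399061
w(1.47) ≈ 1.3991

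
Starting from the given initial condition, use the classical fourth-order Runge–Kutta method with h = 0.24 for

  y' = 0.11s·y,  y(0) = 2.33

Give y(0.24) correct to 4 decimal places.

RK4: k1 = f(s_n, y_n); k2 = f(s_n + h/2, y_n + (h/2)·k1); k3 = f(s_n + h/2, y_n + (h/2)·k2); k4 = f(s_n + h, y_n + h·k3); y_{n+1} = y_n + (h/6)·(k1 + 2k2 + 2k3 + k4).
s=0.000000, y=2.330000:
  k1 = f(0.000000, 2.330000) = 0.000000
  k2 = f(0.120000, 2.330000) = 0.030756
  k3 = f(0.120000, 2.333691) = 0.030805
  k4 = f(0.240000, 2.337393) = 0.061707
  y ← 2.330000 + (0.24/6)·(k1 + 2k2 + 2k3 + k4) = 2.337393
y(0.24) ≈ 2.3374

2.3374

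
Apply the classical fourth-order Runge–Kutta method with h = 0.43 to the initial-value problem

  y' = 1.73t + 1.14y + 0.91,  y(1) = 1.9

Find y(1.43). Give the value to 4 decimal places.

RK4: k1 = f(t_n, y_n); k2 = f(t_n + h/2, y_n + (h/2)·k1); k3 = f(t_n + h/2, y_n + (h/2)·k2); k4 = f(t_n + h, y_n + h·k3); y_{n+1} = y_n + (h/6)·(k1 + 2k2 + 2k3 + k4).
t=1.000000, y=1.900000:
  k1 = f(1.000000, 1.900000) = 4.806000
  k2 = f(1.215000, 2.933290) = 6.355901
  k3 = f(1.215000, 3.266519) = 6.735781
  k4 = f(1.430000, 4.796386) = 8.851780
  y ← 1.900000 + (0.43/6)·(k1 + 2k2 + 2k3 + k4) = 4.755282
y(1.43) ≈ 4.7553

4.7553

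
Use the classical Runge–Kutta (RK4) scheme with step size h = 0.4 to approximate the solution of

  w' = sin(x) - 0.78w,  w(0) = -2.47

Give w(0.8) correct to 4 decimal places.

-1.0756

RK4: k1 = f(x_n, w_n); k2 = f(x_n + h/2, w_n + (h/2)·k1); k3 = f(x_n + h/2, w_n + (h/2)·k2); k4 = f(x_n + h, w_n + h·k3); w_{n+1} = w_n + (h/6)·(k1 + 2k2 + 2k3 + k4).
x=0.000000, w=-2.470000:
  k1 = f(0.000000, -2.470000) = 1.926600
  k2 = f(0.200000, -2.084680) = 1.824720
  k3 = f(0.200000, -2.105056) = 1.840613
  k4 = f(0.400000, -1.733755) = 1.741747
  w ← -2.470000 + (0.4/6)·(k1 + 2k2 + 2k3 + k4) = -1.736732
x=0.400000, w=-1.736732:
  k1 = f(0.400000, -1.736732) = 1.744070
  k2 = f(0.600000, -1.387919) = 1.647219
  k3 = f(0.600000, -1.407289) = 1.662328
  k4 = f(0.800000, -1.071801) = 1.553361
  w ← -1.736732 + (0.4/6)·(k1 + 2k2 + 2k3 + k4) = -1.075631
w(0.8) ≈ -1.0756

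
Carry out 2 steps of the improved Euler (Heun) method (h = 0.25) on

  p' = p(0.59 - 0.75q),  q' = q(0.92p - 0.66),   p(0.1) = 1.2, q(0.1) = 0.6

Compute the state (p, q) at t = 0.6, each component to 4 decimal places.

Heun on (p,q): k1 = f(t_n, state_n); k2 = f(t_n + h, state_n + h·k1); state_{n+1} = state_n + (h/2)·(k1 + k2).
0.100000: (1.200000, 0.600000)
  k1 = (0.168000, 0.266400)
  predictor → (1.242000, 0.666600)
  k2 = (0.111842, 0.321728)
  → (1.234980, 0.673516)
0.350000: (1.234980, 0.673516)
  k1 = (0.104804, 0.320716)
  predictor → (1.261181, 0.753695)
  k2 = (0.031187, 0.377064)
  → (1.251979, 0.760738)
(p(0.6), q(0.6)) ≈ (1.2520, 0.7607)

1.2520, 0.7607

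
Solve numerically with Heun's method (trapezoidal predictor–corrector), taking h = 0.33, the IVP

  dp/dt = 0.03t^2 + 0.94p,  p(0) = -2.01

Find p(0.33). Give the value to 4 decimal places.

Heun: k1 = f(t_n, p_n); k2 = f(t_n + h, p_n + h·k1); p_{n+1} = p_n + (h/2)·(k1 + k2).
t=0.000000, p=-2.010000:
  k1 = f(0.000000, -2.010000) = -1.889400
  k2 = f(0.330000, -2.633502) = -2.472225
  p ← -2.010000 + (0.33/2)·(-1.889400 + (-2.472225)) = -2.729668
p(0.33) ≈ -2.7297

-2.7297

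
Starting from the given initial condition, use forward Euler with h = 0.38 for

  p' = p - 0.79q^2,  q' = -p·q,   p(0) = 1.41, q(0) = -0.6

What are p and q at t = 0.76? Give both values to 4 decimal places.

2.5128, -0.0840

Euler on (p,q): p_{n+1} = p_n + h·p', q_{n+1} = q_n + h·q'.
0.000000: (1.410000, -0.600000); f=(1.125600, 0.846000) → (1.837728, -0.278520)
0.380000: (1.837728, -0.278520); f=(1.776445, 0.511844) → (2.512777, -0.084019)
(p(0.76), q(0.76)) ≈ (2.5128, -0.0840)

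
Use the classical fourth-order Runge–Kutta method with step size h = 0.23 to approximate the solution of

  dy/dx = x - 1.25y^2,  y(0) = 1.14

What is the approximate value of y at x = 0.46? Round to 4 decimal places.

RK4: k1 = f(x_n, y_n); k2 = f(x_n + h/2, y_n + (h/2)·k1); k3 = f(x_n + h/2, y_n + (h/2)·k2); k4 = f(x_n + h, y_n + h·k3); y_{n+1} = y_n + (h/6)·(k1 + 2k2 + 2k3 + k4).
x=0.000000, y=1.140000:
  k1 = f(0.000000, 1.140000) = -1.624500
  k2 = f(0.115000, 0.953182) = -1.020696
  k3 = f(0.115000, 1.022620) = -1.192189
  k4 = f(0.230000, 0.865796) = -0.707004
  y ← 1.140000 + (0.23/6)·(k1 + 2k2 + 2k3 + k4) = 0.880971
x=0.230000, y=0.880971:
  k1 = f(0.230000, 0.880971) = -0.740138
  k2 = f(0.345000, 0.795855) = -0.446732
  k3 = f(0.345000, 0.829597) = -0.515289
  k4 = f(0.460000, 0.762455) = -0.266671
  y ← 0.880971 + (0.23/6)·(k1 + 2k2 + 2k3 + k4) = 0.768622
y(0.46) ≈ 0.7686

0.7686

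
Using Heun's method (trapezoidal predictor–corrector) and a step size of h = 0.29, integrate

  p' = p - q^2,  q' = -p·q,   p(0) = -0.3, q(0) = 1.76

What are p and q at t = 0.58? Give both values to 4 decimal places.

-4.3525, 4.2014

Heun on (p,q): k1 = f(t_n, state_n); k2 = f(t_n + h, state_n + h·k1); state_{n+1} = state_n + (h/2)·(k1 + k2).
0.000000: (-0.300000, 1.760000)
  k1 = (-3.397600, 0.528000)
  predictor → (-1.285304, 1.913120)
  k2 = (-4.945332, 2.458941)
  → (-1.509725, 2.193106)
0.290000: (-1.509725, 2.193106)
  k1 = (-6.319441, 3.310988)
  predictor → (-3.342363, 3.153293)
  k2 = (-13.285619, 10.539450)
  → (-4.352459, 4.201420)
(p(0.58), q(0.58)) ≈ (-4.3525, 4.2014)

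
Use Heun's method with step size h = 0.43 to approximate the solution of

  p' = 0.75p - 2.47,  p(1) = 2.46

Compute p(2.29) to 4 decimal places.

Heun: k1 = f(x_n, p_n); k2 = f(x_n + h, p_n + h·k1); p_{n+1} = p_n + (h/2)·(k1 + k2).
x=1.000000, p=2.460000:
  k1 = f(1.000000, 2.460000) = -0.625000
  k2 = f(1.430000, 2.191250) = -0.826563
  p ← 2.460000 + (0.43/2)·(-0.625000 + (-0.826563)) = 2.147914
x=1.430000, p=2.147914:
  k1 = f(1.430000, 2.147914) = -0.859064
  k2 = f(1.860000, 1.778516) = -1.136113
  p ← 2.147914 + (0.43/2)·(-0.859064 + (-1.136113)) = 1.718951
x=1.860000, p=1.718951:
  k1 = f(1.860000, 1.718951) = -1.180787
  k2 = f(2.290000, 1.211213) = -1.561591
  p ← 1.718951 + (0.43/2)·(-1.180787 + (-1.561591)) = 1.129340
p(2.29) ≈ 1.1293

1.1293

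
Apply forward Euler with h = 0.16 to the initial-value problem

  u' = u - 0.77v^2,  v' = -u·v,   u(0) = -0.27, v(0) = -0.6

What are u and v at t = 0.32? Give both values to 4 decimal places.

-0.4630, -0.6617

Euler on (u,v): u_{n+1} = u_n + h·u', v_{n+1} = v_n + h·v'.
0.000000: (-0.270000, -0.600000); f=(-0.547200, -0.162000) → (-0.357552, -0.625920)
0.160000: (-0.357552, -0.625920); f=(-0.659219, -0.223799) → (-0.463027, -0.661728)
(u(0.32), v(0.32)) ≈ (-0.4630, -0.6617)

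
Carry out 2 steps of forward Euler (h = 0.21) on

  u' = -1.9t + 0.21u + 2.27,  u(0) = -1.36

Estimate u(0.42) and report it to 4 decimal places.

-0.5920

Euler: u_{n+1} = u_n + h·f(t_n, u_n).
t=0.000000, u=-1.360000: f=1.984400 → u ← -1.360000 + 0.21·1.984400 = -0.943276
t=0.210000, u=-0.943276: f=1.672912 → u ← -0.943276 + 0.21·1.672912 = -0.591964
u(0.42) ≈ -0.5920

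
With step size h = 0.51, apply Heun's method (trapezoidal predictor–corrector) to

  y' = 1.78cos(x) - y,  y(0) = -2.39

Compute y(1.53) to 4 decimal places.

Heun: k1 = f(x_n, y_n); k2 = f(x_n + h, y_n + h·k1); y_{n+1} = y_n + (h/2)·(k1 + k2).
x=0.000000, y=-2.390000:
  k1 = f(0.000000, -2.390000) = 4.170000
  k2 = f(0.510000, -0.263300) = 1.816785
  y ← -2.390000 + (0.51/2)·(4.170000 + 1.816785) = -0.863370
x=0.510000, y=-0.863370:
  k1 = f(0.510000, -0.863370) = 2.416855
  k2 = f(1.020000, 0.369226) = 0.562365
  y ← -0.863370 + (0.51/2)·(2.416855 + 0.562365) = -0.103669
x=1.020000, y=-0.103669:
  k1 = f(1.020000, -0.103669) = 1.035260
  k2 = f(1.530000, 0.424314) = -0.351717
  y ← -0.103669 + (0.51/2)·(1.035260 + (-0.351717)) = 0.070635
y(1.53) ≈ 0.0706

0.0706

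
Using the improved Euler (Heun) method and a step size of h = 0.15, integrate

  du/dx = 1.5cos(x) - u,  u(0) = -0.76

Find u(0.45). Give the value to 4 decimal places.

0.0346

Heun: k1 = f(x_n, u_n); k2 = f(x_n + h, u_n + h·k1); u_{n+1} = u_n + (h/2)·(k1 + k2).
x=0.000000, u=-0.760000:
  k1 = f(0.000000, -0.760000) = 2.260000
  k2 = f(0.150000, -0.421000) = 1.904157
  u ← -0.760000 + (0.15/2)·(2.260000 + 1.904157) = -0.447688
x=0.150000, u=-0.447688:
  k1 = f(0.150000, -0.447688) = 1.930845
  k2 = f(0.300000, -0.158062) = 1.591066
  u ← -0.447688 + (0.15/2)·(1.930845 + 1.591066) = -0.183545
x=0.300000, u=-0.183545:
  k1 = f(0.300000, -0.183545) = 1.616550
  k2 = f(0.450000, 0.058938) = 1.291733
  u ← -0.183545 + (0.15/2)·(1.616550 + 1.291733) = 0.034576
u(0.45) ≈ 0.0346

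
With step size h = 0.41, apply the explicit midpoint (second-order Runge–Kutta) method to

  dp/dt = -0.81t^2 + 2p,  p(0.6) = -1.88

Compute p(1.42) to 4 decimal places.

Midpoint: k1 = f(t_n, p_n); k2 = f(t_n + h/2, p_n + (h/2)·k1); p_{n+1} = p_n + h·k2.
t=0.600000, p=-1.880000:
  k1 = f(0.600000, -1.880000) = -4.051600
  k2 = f(0.805000, -2.710578) = -5.946056
  p ← -1.880000 + 0.41·(-5.946056) = -4.317883
t=1.010000, p=-4.317883:
  k1 = f(1.010000, -4.317883) = -9.462047
  k2 = f(1.215000, -6.257603) = -13.710948
  p ← -4.317883 + 0.41·(-13.710948) = -9.939372
p(1.42) ≈ -9.9394

-9.9394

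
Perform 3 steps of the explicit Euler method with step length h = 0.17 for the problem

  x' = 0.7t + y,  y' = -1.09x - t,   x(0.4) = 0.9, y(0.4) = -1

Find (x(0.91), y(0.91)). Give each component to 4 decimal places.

0.4727, -1.7193

Euler on (x,y): x_{n+1} = x_n + h·x', y_{n+1} = y_n + h·y'.
0.400000: (0.900000, -1.000000); f=(-0.720000, -1.381000) → (0.777600, -1.234770)
0.570000: (0.777600, -1.234770); f=(-0.835770, -1.417584) → (0.635519, -1.475759)
0.740000: (0.635519, -1.475759); f=(-0.957759, -1.432716) → (0.472700, -1.719321)
(x(0.91), y(0.91)) ≈ (0.4727, -1.7193)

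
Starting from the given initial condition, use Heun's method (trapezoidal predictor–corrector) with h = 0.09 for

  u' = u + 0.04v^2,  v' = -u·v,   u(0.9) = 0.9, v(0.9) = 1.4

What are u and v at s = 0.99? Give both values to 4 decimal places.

Heun on (u,v): k1 = f(s_n, state_n); k2 = f(s_n + h, state_n + h·k1); state_{n+1} = state_n + (h/2)·(k1 + k2).
0.900000: (0.900000, 1.400000)
  k1 = (0.978400, -1.260000)
  predictor → (0.988056, 1.286600)
  k2 = (1.054270, -1.271233)
  → (0.991470, 1.286095)
(u(0.99), v(0.99)) ≈ (0.9915, 1.2861)

0.9915, 1.2861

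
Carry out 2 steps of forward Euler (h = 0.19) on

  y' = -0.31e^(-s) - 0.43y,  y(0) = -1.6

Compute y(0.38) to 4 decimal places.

Euler: y_{n+1} = y_n + h·f(s_n, y_n).
s=0.000000, y=-1.600000: f=0.378000 → y ← -1.600000 + 0.19·0.378000 = -1.528180
s=0.190000, y=-1.528180: f=0.400760 → y ← -1.528180 + 0.19·0.400760 = -1.452036
y(0.38) ≈ -1.4520

-1.4520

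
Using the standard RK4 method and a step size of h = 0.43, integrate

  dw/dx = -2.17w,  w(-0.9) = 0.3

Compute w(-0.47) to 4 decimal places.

RK4: k1 = f(x_n, w_n); k2 = f(x_n + h/2, w_n + (h/2)·k1); k3 = f(x_n + h/2, w_n + (h/2)·k2); k4 = f(x_n + h, w_n + h·k3); w_{n+1} = w_n + (h/6)·(k1 + 2k2 + 2k3 + k4).
x=-0.900000, w=0.300000:
  k1 = f(-0.900000, 0.300000) = -0.651000
  k2 = f(-0.685000, 0.160035) = -0.347276
  k3 = f(-0.685000, 0.225336) = -0.488978
  k4 = f(-0.470000, 0.089739) = -0.194734
  w ← 0.300000 + (0.43/6)·(k1 + 2k2 + 2k3 + k4) = 0.119526
w(-0.47) ≈ 0.1195

0.1195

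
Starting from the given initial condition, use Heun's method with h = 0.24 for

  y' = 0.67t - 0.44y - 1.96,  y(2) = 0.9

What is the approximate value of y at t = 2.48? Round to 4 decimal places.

0.5344

Heun: k1 = f(t_n, y_n); k2 = f(t_n + h, y_n + h·k1); y_{n+1} = y_n + (h/2)·(k1 + k2).
t=2.000000, y=0.900000:
  k1 = f(2.000000, 0.900000) = -1.016000
  k2 = f(2.240000, 0.656160) = -0.747910
  y ← 0.900000 + (0.24/2)·(-1.016000 + (-0.747910)) = 0.688331
t=2.240000, y=0.688331:
  k1 = f(2.240000, 0.688331) = -0.762066
  k2 = f(2.480000, 0.505435) = -0.520791
  y ← 0.688331 + (0.24/2)·(-0.762066 + (-0.520791)) = 0.534388
y(2.48) ≈ 0.5344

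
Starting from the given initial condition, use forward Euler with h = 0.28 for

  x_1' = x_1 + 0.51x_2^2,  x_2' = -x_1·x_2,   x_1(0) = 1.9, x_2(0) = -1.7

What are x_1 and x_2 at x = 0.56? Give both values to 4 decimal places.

Euler on (x_1,x_2): x_1_{n+1} = x_1_n + h·x_1', x_2_{n+1} = x_2_n + h·x_2'.
0.000000: (1.900000, -1.700000); f=(3.373900, 3.230000) → (2.844692, -0.795600)
0.280000: (2.844692, -0.795600); f=(3.167511, 2.263237) → (3.731595, -0.161894)
(x_1(0.56), x_2(0.56)) ≈ (3.7316, -0.1619)

3.7316, -0.1619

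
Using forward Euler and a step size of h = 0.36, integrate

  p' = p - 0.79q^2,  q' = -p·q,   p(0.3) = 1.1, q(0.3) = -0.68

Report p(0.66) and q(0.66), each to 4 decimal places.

Euler on (p,q): p_{n+1} = p_n + h·p', q_{n+1} = q_n + h·q'.
0.300000: (1.100000, -0.680000); f=(0.734704, 0.748000) → (1.364493, -0.410720)
(p(0.66), q(0.66)) ≈ (1.3645, -0.4107)

1.3645, -0.4107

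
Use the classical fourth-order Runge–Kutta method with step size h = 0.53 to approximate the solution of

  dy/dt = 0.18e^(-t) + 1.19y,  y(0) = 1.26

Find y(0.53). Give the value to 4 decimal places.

2.4723

RK4: k1 = f(t_n, y_n); k2 = f(t_n + h/2, y_n + (h/2)·k1); k3 = f(t_n + h/2, y_n + (h/2)·k2); k4 = f(t_n + h, y_n + h·k3); y_{n+1} = y_n + (h/6)·(k1 + 2k2 + 2k3 + k4).
t=0.000000, y=1.260000:
  k1 = f(0.000000, 1.260000) = 1.679400
  k2 = f(0.265000, 1.705041) = 2.167096
  k3 = f(0.265000, 1.834280) = 2.320891
  k4 = f(0.530000, 2.490072) = 3.069135
  y ← 1.260000 + (0.53/6)·(k1 + 2k2 + 2k3 + k4) = 2.472332
y(0.53) ≈ 2.4723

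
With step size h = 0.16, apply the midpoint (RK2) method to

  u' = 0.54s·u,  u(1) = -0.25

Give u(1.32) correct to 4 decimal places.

-0.3052

Midpoint: k1 = f(s_n, u_n); k2 = f(s_n + h/2, u_n + (h/2)·k1); u_{n+1} = u_n + h·k2.
s=1.000000, u=-0.250000:
  k1 = f(1.000000, -0.250000) = -0.135000
  k2 = f(1.080000, -0.260800) = -0.152099
  u ← -0.250000 + 0.16·(-0.152099) = -0.274336
s=1.160000, u=-0.274336:
  k1 = f(1.160000, -0.274336) = -0.171844
  k2 = f(1.240000, -0.288083) = -0.192901
  u ← -0.274336 + 0.16·(-0.192901) = -0.305200
u(1.32) ≈ -0.3052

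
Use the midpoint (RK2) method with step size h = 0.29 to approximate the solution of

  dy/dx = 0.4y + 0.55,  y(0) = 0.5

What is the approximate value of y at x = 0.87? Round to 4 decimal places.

1.2785

Midpoint: k1 = f(x_n, y_n); k2 = f(x_n + h/2, y_n + (h/2)·k1); y_{n+1} = y_n + h·k2.
x=0.000000, y=0.500000:
  k1 = f(0.000000, 0.500000) = 0.750000
  k2 = f(0.145000, 0.608750) = 0.793500
  y ← 0.500000 + 0.29·0.793500 = 0.730115
x=0.290000, y=0.730115:
  k1 = f(0.290000, 0.730115) = 0.842046
  k2 = f(0.435000, 0.852212) = 0.890885
  y ← 0.730115 + 0.29·0.890885 = 0.988472
x=0.580000, y=0.988472:
  k1 = f(0.580000, 0.988472) = 0.945389
  k2 = f(0.725000, 1.125553) = 1.000221
  y ← 0.988472 + 0.29·1.000221 = 1.278536
y(0.87) ≈ 1.2785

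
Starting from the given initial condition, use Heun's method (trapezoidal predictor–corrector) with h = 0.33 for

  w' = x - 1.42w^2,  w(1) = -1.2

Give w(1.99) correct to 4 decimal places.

Heun: k1 = f(x_n, w_n); k2 = f(x_n + h, w_n + h·k1); w_{n+1} = w_n + (h/2)·(k1 + k2).
x=1.000000, w=-1.200000:
  k1 = f(1.000000, -1.200000) = -1.044800
  k2 = f(1.330000, -1.544784) = -2.058628
  w ← -1.200000 + (0.33/2)·(-1.044800 + (-2.058628)) = -1.712066
x=1.330000, w=-1.712066:
  k1 = f(1.330000, -1.712066) = -2.832259
  k2 = f(1.660000, -2.646711) = -8.287214
  w ← -1.712066 + (0.33/2)·(-2.832259 + (-8.287214)) = -3.546779
x=1.660000, w=-3.546779:
  k1 = f(1.660000, -3.546779) = -16.203087
  k2 = f(1.990000, -8.893797) = -110.331477
  w ← -3.546779 + (0.33/2)·(-16.203087 + (-110.331477)) = -24.424982
w(1.99) ≈ -24.4250

-24.4250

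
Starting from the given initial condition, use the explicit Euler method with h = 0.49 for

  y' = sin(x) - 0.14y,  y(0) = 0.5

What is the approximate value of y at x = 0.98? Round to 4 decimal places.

Euler: y_{n+1} = y_n + h·f(x_n, y_n).
x=0.000000, y=0.500000: f=-0.070000 → y ← 0.500000 + 0.49·(-0.070000) = 0.465700
x=0.490000, y=0.465700: f=0.405428 → y ← 0.465700 + 0.49·0.405428 = 0.664360
y(0.98) ≈ 0.6644

0.6644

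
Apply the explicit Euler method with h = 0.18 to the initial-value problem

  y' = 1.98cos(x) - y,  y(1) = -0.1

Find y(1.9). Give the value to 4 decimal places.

Euler: y_{n+1} = y_n + h·f(x_n, y_n).
x=1.000000, y=-0.100000: f=1.169799 → y ← -0.100000 + 0.18·1.169799 = 0.110564
x=1.180000, y=0.110564: f=0.643667 → y ← 0.110564 + 0.18·0.643667 = 0.226424
x=1.360000, y=0.226424: f=0.187869 → y ← 0.226424 + 0.18·0.187869 = 0.260240
x=1.540000, y=0.260240: f=-0.199273 → y ← 0.260240 + 0.18·(-0.199273) = 0.224371
x=1.720000, y=0.224371: f=-0.518699 → y ← 0.224371 + 0.18·(-0.518699) = 0.131005
y(1.9) ≈ 0.1310

0.1310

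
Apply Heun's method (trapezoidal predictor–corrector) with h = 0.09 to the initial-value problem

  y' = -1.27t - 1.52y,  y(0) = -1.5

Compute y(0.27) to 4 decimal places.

-1.0376

Heun: k1 = f(t_n, y_n); k2 = f(t_n + h, y_n + h·k1); y_{n+1} = y_n + (h/2)·(k1 + k2).
t=0.000000, y=-1.500000:
  k1 = f(0.000000, -1.500000) = 2.280000
  k2 = f(0.090000, -1.294800) = 1.853796
  y ← -1.500000 + (0.09/2)·(2.280000 + 1.853796) = -1.313979
t=0.090000, y=-1.313979:
  k1 = f(0.090000, -1.313979) = 1.882948
  k2 = f(0.180000, -1.144514) = 1.511061
  y ← -1.313979 + (0.09/2)·(1.882948 + 1.511061) = -1.161249
t=0.180000, y=-1.161249:
  k1 = f(0.180000, -1.161249) = 1.536498
  k2 = f(0.270000, -1.022964) = 1.212005
  y ← -1.161249 + (0.09/2)·(1.536498 + 1.212005) = -1.037566
y(0.27) ≈ -1.0376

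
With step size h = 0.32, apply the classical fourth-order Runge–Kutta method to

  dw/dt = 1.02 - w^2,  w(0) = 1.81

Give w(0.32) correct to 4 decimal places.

1.3646

RK4: k1 = f(t_n, w_n); k2 = f(t_n + h/2, w_n + (h/2)·k1); k3 = f(t_n + h/2, w_n + (h/2)·k2); k4 = f(t_n + h, w_n + h·k3); w_{n+1} = w_n + (h/6)·(k1 + 2k2 + 2k3 + k4).
t=0.000000, w=1.810000:
  k1 = f(0.000000, 1.810000) = -2.256100
  k2 = f(0.160000, 1.449024) = -1.079671
  k3 = f(0.160000, 1.637253) = -1.660596
  k4 = f(0.320000, 1.278609) = -0.614841
  w ← 1.810000 + (0.32/6)·(k1 + 2k2 + 2k3 + k4) = 1.364588
w(0.32) ≈ 1.3646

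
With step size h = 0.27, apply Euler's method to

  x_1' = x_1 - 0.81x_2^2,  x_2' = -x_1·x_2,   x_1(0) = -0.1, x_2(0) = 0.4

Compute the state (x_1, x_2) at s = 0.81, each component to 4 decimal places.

-0.3484, 0.4569

Euler on (x_1,x_2): x_1_{n+1} = x_1_n + h·x_1', x_2_{n+1} = x_2_n + h·x_2'.
0.000000: (-0.100000, 0.400000); f=(-0.229600, 0.040000) → (-0.161992, 0.410800)
0.270000: (-0.161992, 0.410800); f=(-0.298685, 0.066546) → (-0.242637, 0.428768)
0.540000: (-0.242637, 0.428768); f=(-0.391549, 0.104035) → (-0.348355, 0.456857)
(x_1(0.81), x_2(0.81)) ≈ (-0.3484, 0.4569)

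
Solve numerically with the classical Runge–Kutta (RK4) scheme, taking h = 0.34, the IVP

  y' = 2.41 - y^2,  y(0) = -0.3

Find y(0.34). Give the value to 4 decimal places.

0.4969

RK4: k1 = f(s_n, y_n); k2 = f(s_n + h/2, y_n + (h/2)·k1); k3 = f(s_n + h/2, y_n + (h/2)·k2); k4 = f(s_n + h, y_n + h·k3); y_{n+1} = y_n + (h/6)·(k1 + 2k2 + 2k3 + k4).
s=0.000000, y=-0.300000:
  k1 = f(0.000000, -0.300000) = 2.320000
  k2 = f(0.170000, 0.094400) = 2.401089
  k3 = f(0.170000, 0.108185) = 2.398296
  k4 = f(0.340000, 0.515421) = 2.144342
  y ← -0.300000 + (0.34/6)·(k1 + 2k2 + 2k3 + k4) = 0.496910
y(0.34) ≈ 0.4969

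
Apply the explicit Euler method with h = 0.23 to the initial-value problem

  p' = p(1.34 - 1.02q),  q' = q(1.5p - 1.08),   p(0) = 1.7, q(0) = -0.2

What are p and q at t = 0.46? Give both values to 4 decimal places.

3.1583, -0.4138

Euler on (p,q): p_{n+1} = p_n + h·p', q_{n+1} = q_n + h·q'.
0.000000: (1.700000, -0.200000); f=(2.624800, -0.294000) → (2.303704, -0.267620)
0.230000: (2.303704, -0.267620); f=(3.715811, -0.635746) → (3.158341, -0.413842)
(p(0.46), q(0.46)) ≈ (3.1583, -0.4138)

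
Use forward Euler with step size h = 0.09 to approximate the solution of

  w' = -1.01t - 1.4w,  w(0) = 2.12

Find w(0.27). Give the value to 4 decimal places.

1.3919

Euler: w_{n+1} = w_n + h·f(t_n, w_n).
t=0.000000, w=2.120000: f=-2.968000 → w ← 2.120000 + 0.09·(-2.968000) = 1.852880
t=0.090000, w=1.852880: f=-2.684932 → w ← 1.852880 + 0.09·(-2.684932) = 1.611236
t=0.180000, w=1.611236: f=-2.437531 → w ← 1.611236 + 0.09·(-2.437531) = 1.391858
w(0.27) ≈ 1.3919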